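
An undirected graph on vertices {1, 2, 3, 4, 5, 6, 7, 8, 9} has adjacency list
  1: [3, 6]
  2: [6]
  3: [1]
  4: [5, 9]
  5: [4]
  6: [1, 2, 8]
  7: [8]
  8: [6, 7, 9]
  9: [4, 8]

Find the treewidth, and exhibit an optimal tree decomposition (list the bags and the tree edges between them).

Each bag holds 2 vertices, so the decomposition has width 1, which upper-bounds the treewidth. Since G has at least one edge (e.g. 6–2), it is not an edgeless graph, so tw(G) ≥ 1. Therefore the treewidth is 1.

Treewidth 1.
One optimal decomposition is:
Bags: B1 = {2, 6}  B2 = {1, 6}  B3 = {6, 8}  B4 = {8, 9}  B5 = {1, 3}  B6 = {7, 8}  B7 = {4, 9}  B8 = {4, 5}
Tree: B1–B2, B1–B3, B3–B4, B2–B5, B3–B6, B4–B7, B7–B8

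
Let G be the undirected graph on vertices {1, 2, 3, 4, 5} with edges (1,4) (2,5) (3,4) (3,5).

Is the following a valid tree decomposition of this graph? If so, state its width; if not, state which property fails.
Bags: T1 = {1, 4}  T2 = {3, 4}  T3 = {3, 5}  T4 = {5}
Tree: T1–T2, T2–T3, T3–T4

A tree decomposition must satisfy three properties: every vertex lies in some bag; for every edge, both endpoints lie together in some bag; and for every vertex, the bags containing it form a connected subtree. Here vertex 2 appears in no bag, so the decomposition is invalid.

No — vertex 2 appears in no bag.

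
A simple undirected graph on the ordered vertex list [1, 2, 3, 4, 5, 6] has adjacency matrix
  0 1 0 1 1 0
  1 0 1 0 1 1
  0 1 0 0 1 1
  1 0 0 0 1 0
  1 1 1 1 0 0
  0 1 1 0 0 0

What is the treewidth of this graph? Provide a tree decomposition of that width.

Treewidth 2.
Bags: B1 = {1, 2, 5}  B2 = {2, 3, 5}  B3 = {1, 4, 5}  B4 = {2, 3, 6}
Tree: B1–B2, B1–B3, B2–B4

Every bag has size at most 3, so the width is 3 − 1 = 2 and tw(G) ≤ 2. Conversely, {1, 2, 5} is a clique of size 3, and the vertices of any clique must share a bag in every tree decomposition; so some bag has ≥ 3 vertices and tw(G) ≥ 2. Combining the bounds, tw(G) = 2.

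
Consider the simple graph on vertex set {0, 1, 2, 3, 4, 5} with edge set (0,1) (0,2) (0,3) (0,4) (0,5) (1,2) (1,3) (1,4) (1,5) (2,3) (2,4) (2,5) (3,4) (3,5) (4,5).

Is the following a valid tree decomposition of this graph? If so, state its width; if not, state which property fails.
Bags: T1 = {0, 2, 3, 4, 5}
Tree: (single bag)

No — vertex 1 appears in no bag.

A tree decomposition must satisfy three properties: every vertex lies in some bag; for every edge, both endpoints lie together in some bag; and for every vertex, the bags containing it form a connected subtree. Here vertex 1 appears in no bag, so the decomposition is invalid.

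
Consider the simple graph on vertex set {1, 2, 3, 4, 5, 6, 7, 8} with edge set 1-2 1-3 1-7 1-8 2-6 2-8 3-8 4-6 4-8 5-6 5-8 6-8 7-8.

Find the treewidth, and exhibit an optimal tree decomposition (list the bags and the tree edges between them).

Every bag has size at most 3, so the width is 3 − 1 = 2 and tw(G) ≤ 2. On the other hand G contains the 3-clique {1, 2, 8}. A clique must lie in a single bag of any decomposition, so no decomposition can have width below 2. The upper and lower bounds meet at 2, so that is the treewidth.

Treewidth 2.
One optimal decomposition is:
Bags: B1 = {1, 3, 8}  B2 = {1, 2, 8}  B3 = {2, 6, 8}  B4 = {4, 6, 8}  B5 = {5, 6, 8}  B6 = {1, 7, 8}
Tree: B1–B2, B2–B3, B3–B4, B4–B5, B2–B6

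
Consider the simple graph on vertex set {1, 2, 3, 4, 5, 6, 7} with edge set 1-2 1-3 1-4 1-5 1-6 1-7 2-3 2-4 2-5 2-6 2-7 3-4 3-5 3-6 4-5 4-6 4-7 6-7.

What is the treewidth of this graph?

4

A width-4 tree decomposition is:
Bags: B1 = {1, 2, 3, 4, 6}  B2 = {1, 2, 4, 6, 7}  B3 = {1, 2, 3, 4, 5}
Tree: B1–B2, B1–B3
Every bag has size at most 5, so the width is 5 − 1 = 4 and tw(G) ≤ 4. For the lower bound, the 5 vertices {1, 2, 3, 4, 5} are pairwise adjacent, and any tree decomposition puts a clique entirely inside one bag — forcing width ≥ 4. Hence tw(G) = 4 exactly.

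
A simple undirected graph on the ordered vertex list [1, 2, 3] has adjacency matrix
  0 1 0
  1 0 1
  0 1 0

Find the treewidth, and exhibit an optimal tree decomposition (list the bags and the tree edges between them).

Each bag holds 2 vertices, so the decomposition has width 1, which upper-bounds the treewidth. G has an edge, so its treewidth is at least 1. Combining the bounds, tw(G) = 1.

Treewidth 1.
One optimal decomposition is:
Bags: B1 = {1, 2}  B2 = {2, 3}
Tree: B1–B2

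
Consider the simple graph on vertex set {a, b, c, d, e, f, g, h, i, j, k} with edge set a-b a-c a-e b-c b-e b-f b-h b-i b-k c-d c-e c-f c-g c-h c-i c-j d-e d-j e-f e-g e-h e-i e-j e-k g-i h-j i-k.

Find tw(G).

3

A width-3 tree decomposition is:
Bags: B1 = {b, c, e, h}  B2 = {b, c, e, i}  B3 = {a, b, c, e}  B4 = {c, e, h, j}  B5 = {c, e, g, i}  B6 = {b, c, e, f}  B7 = {c, d, e, j}  B8 = {b, e, i, k}
Tree: B1–B2, B1–B3, B1–B4, B2–B5, B2–B6, B4–B7, B2–B8
Every bag has size at most 4, so the width is 4 − 1 = 3 and tw(G) ≤ 3. For the lower bound, the 4 vertices {c, d, e, j} are pairwise adjacent, and any tree decomposition puts a clique entirely inside one bag — forcing width ≥ 3. Therefore the treewidth is 3.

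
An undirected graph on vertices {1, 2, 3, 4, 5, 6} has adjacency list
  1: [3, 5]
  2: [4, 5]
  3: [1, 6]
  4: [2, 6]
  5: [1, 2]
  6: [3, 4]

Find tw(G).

2

A width-2 tree decomposition is:
Bags: B1 = {2, 4, 5}  B2 = {4, 5, 6}  B3 = {3, 5, 6}  B4 = {1, 3, 5}
Tree: B1–B2, B2–B3, B3–B4
The largest bag has 3 vertices, giving width 2; this decomposition certifies tw(G) ≤ 2. For the lower bound, G contains the cycle 5–2–4–6–3–1–5, so G is not a forest; only forests have treewidth ≤ 1, hence tw(G) ≥ 2. The upper and lower bounds meet at 2, so that is the treewidth.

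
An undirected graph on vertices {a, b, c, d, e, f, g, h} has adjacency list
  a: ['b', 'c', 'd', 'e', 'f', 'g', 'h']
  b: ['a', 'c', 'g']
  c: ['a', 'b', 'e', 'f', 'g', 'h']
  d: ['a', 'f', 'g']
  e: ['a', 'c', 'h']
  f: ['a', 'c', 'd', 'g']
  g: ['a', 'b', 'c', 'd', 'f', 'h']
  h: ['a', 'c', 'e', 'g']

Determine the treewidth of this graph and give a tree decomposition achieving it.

The largest bag has 4 vertices, giving width 3; this decomposition certifies tw(G) ≤ 3. Conversely, {a, d, f, g} is a clique of size 4, and the vertices of any clique must share a bag in every tree decomposition; so some bag has ≥ 4 vertices and tw(G) ≥ 3. The upper and lower bounds meet at 3, so that is the treewidth.

Treewidth 3.
One such decomposition:
Bags: B1 = {a, b, c, g}  B2 = {a, c, g, h}  B3 = {a, c, f, g}  B4 = {a, c, e, h}  B5 = {a, d, f, g}
Tree: B1–B2, B1–B3, B2–B4, B3–B5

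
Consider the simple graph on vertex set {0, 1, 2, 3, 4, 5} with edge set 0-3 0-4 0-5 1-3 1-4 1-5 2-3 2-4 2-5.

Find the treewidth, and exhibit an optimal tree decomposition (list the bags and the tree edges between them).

Every bag has size at most 4, so the width is 4 − 1 = 3 and tw(G) ≤ 3. For the lower bound: the 4 vertex sets {2,5}, {1,3}, {0}, {4} are disjoint, each induces a connected subgraph, and every pair is joined by at least one edge of G. Contracting each set to a single vertex therefore yields K_{4} as a minor, and since treewidth is minor-monotone, tw(G) ≥ tw(K_{4}) = 3. Hence tw(G) = 3 exactly.

Treewidth 3.
One such decomposition:
Bags: B1 = {0, 1, 2, 5}  B2 = {0, 1, 2, 3}  B3 = {0, 1, 2, 4}
Tree: B1–B2, B2–B3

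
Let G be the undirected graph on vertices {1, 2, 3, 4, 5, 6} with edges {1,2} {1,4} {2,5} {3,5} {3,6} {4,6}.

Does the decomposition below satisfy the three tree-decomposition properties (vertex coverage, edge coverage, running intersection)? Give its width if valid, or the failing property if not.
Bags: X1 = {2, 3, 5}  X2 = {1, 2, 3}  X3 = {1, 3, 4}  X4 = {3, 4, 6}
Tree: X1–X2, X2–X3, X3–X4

Checking the three conditions: (i) the bags cover all of {1, 2, 3, 4, 5, 6}; (ii) for each edge, some bag contains both endpoints; (iii) the bags containing any fixed vertex form a subtree. All hold, so the decomposition is valid with width 3 − 1 = 2.

Yes; width 2.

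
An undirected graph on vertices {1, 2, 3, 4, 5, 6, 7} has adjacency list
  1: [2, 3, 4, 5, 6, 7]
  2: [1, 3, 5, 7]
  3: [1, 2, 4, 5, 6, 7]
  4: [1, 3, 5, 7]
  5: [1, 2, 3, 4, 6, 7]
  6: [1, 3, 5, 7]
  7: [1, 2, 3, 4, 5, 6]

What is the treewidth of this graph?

A width-4 tree decomposition is:
Bags: B1 = {1, 2, 3, 5, 7}  B2 = {1, 3, 5, 6, 7}  B3 = {1, 3, 4, 5, 7}
Tree: B1–B2, B1–B3
The largest bag has 5 vertices, giving width 4; this decomposition certifies tw(G) ≤ 4. On the other hand G contains the 5-clique {1, 2, 3, 5, 7}. A clique must lie in a single bag of any decomposition, so no decomposition can have width below 4. The upper and lower bounds meet at 4, so that is the treewidth.

4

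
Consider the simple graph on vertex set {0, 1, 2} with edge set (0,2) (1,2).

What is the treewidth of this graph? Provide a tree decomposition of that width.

Treewidth 1.
One optimal decomposition is:
Bags: B1 = {1, 2}  B2 = {0, 2}
Tree: B1–B2

Each bag holds 2 vertices, so the decomposition has width 1, which upper-bounds the treewidth. G has an edge, so its treewidth is at least 1. Therefore the treewidth is 1.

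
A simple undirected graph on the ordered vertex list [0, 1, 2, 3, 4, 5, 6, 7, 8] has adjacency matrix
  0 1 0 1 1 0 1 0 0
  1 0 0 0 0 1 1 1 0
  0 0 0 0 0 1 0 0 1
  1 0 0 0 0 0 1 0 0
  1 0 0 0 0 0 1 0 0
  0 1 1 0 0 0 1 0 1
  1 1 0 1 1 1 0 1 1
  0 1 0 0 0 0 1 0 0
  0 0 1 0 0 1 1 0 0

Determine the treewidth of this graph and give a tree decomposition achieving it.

Every bag has size at most 3, so the width is 3 − 1 = 2 and tw(G) ≤ 2. On the other hand G contains the 3-clique {2, 5, 8}. A clique must lie in a single bag of any decomposition, so no decomposition can have width below 2. Hence tw(G) = 2 exactly.

Treewidth 2.
One optimal decomposition is:
Bags: B1 = {0, 4, 6}  B2 = {0, 1, 6}  B3 = {1, 5, 6}  B4 = {1, 6, 7}  B5 = {5, 6, 8}  B6 = {0, 3, 6}  B7 = {2, 5, 8}
Tree: B1–B2, B2–B3, B3–B4, B3–B5, B2–B6, B5–B7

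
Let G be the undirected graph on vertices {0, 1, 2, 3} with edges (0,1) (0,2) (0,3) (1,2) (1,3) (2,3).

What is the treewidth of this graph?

A width-3 tree decomposition is:
Bags: B1 = {0, 1, 2, 3}
Tree: (single bag)
A single bag containing all 4 vertices is trivially a valid decomposition of width 3. For the lower bound, the 4 vertices {0, 1, 2, 3} are pairwise adjacent, and any tree decomposition puts a clique entirely inside one bag — forcing width ≥ 3. Combining the bounds, tw(G) = 3.

3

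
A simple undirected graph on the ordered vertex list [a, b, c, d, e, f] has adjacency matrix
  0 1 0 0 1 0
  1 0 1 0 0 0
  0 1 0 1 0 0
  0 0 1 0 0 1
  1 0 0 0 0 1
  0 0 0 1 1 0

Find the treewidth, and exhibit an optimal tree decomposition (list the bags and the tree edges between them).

The largest bag has 3 vertices, giving width 2; this decomposition certifies tw(G) ≤ 2. The edges d–c–b–a–e–f–d form a cycle, so G is not a tree and its treewidth is at least 2. Therefore the treewidth is 2.

Treewidth 2.
One such decomposition:
Bags: B1 = {b, c, d}  B2 = {a, b, d}  B3 = {a, d, e}  B4 = {d, e, f}
Tree: B1–B2, B2–B3, B3–B4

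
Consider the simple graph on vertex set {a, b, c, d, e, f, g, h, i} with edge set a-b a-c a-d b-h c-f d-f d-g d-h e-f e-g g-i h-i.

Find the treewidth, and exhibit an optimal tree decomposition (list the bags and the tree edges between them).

The largest bag has 4 vertices, giving width 3; this decomposition certifies tw(G) ≤ 3. For the lower bound: the 4 vertex sets {e,g,i}, {f}, {d}, {a,b,c,h} are disjoint, each induces a connected subgraph, and every pair is joined by at least one edge of G. Contracting each set to a single vertex therefore yields K_{4} as a minor, and since treewidth is minor-monotone, tw(G) ≥ tw(K_{4}) = 3. Therefore the treewidth is 3.

Treewidth 3.
Bags: B1 = {e, f, g, i}  B2 = {d, f, g, i}  B3 = {d, f, h, i}  B4 = {c, d, f, h}  B5 = {a, c, d, h}  B6 = {a, b, c, h}
Tree: B1–B2, B2–B3, B3–B4, B4–B5, B5–B6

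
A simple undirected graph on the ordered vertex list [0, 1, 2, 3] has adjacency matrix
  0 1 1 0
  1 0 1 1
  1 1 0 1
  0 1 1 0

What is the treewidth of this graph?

2

A width-2 tree decomposition is:
Bags: B1 = {0, 1, 2}  B2 = {1, 2, 3}
Tree: B1–B2
Every bag has size at most 3, so the width is 3 − 1 = 2 and tw(G) ≤ 2. On the other hand G contains the 3-clique {0, 1, 2}. A clique must lie in a single bag of any decomposition, so no decomposition can have width below 2. Hence tw(G) = 2 exactly.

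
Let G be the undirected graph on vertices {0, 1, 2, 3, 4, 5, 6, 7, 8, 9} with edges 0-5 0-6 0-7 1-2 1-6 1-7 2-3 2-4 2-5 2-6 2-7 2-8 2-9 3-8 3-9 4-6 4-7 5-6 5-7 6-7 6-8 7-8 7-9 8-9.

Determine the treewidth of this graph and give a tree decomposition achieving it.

Each bag holds 4 vertices, so the decomposition has width 3, which upper-bounds the treewidth. For the lower bound, the 4 vertices {0, 5, 6, 7} are pairwise adjacent, and any tree decomposition puts a clique entirely inside one bag — forcing width ≥ 3. Therefore the treewidth is 3.

Treewidth 3.
One optimal decomposition is:
Bags: B1 = {2, 6, 7, 8}  B2 = {2, 5, 6, 7}  B3 = {2, 7, 8, 9}  B4 = {1, 2, 6, 7}  B5 = {0, 5, 6, 7}  B6 = {2, 4, 6, 7}  B7 = {2, 3, 8, 9}
Tree: B1–B2, B1–B3, B1–B4, B2–B5, B2–B6, B3–B7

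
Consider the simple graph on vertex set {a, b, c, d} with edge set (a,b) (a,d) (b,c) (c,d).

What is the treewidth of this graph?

2

A width-2 tree decomposition is:
Bags: B1 = {b, c, d}  B2 = {a, b, d}
Tree: B1–B2
Each bag holds 3 vertices, so the decomposition has width 2, which upper-bounds the treewidth. Since b–c–d–a–b is a cycle in G, G is not acyclic. Forests are exactly the graphs of treewidth ≤ 1, so tw(G) ≥ 2. Hence tw(G) = 2 exactly.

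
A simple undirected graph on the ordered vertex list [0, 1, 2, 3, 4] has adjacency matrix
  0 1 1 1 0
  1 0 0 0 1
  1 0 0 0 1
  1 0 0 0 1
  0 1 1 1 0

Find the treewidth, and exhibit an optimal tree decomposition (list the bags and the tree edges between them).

Every bag has size at most 3, so the width is 3 − 1 = 2 and tw(G) ≤ 2. Since 0–3–4–2–0 is a cycle in G, G is not acyclic. Forests are exactly the graphs of treewidth ≤ 1, so tw(G) ≥ 2. Combining the bounds, tw(G) = 2.

Treewidth 2.
Bags: B1 = {0, 3, 4}  B2 = {0, 2, 4}  B3 = {0, 1, 4}
Tree: B1–B2, B2–B3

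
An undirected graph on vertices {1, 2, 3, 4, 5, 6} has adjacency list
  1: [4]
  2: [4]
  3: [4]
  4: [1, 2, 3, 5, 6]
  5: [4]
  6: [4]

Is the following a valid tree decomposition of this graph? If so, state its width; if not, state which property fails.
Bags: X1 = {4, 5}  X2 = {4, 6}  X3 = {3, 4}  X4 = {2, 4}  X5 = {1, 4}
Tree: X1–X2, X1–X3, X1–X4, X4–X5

Checking the three conditions: (i) the bags cover all of {1, 2, 3, 4, 5, 6}; (ii) for each edge, some bag contains both endpoints; (iii) the bags containing any fixed vertex form a subtree. All hold, so the decomposition is valid with width 2 − 1 = 1.

Yes; width 1.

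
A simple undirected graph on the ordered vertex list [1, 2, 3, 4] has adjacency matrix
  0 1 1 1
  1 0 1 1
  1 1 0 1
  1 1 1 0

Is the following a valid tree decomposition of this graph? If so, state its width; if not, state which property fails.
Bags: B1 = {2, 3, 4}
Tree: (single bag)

No — vertex 1 appears in no bag.

A tree decomposition must satisfy three properties: every vertex lies in some bag; for every edge, both endpoints lie together in some bag; and for every vertex, the bags containing it form a connected subtree. Here vertex 1 appears in no bag, so the decomposition is invalid.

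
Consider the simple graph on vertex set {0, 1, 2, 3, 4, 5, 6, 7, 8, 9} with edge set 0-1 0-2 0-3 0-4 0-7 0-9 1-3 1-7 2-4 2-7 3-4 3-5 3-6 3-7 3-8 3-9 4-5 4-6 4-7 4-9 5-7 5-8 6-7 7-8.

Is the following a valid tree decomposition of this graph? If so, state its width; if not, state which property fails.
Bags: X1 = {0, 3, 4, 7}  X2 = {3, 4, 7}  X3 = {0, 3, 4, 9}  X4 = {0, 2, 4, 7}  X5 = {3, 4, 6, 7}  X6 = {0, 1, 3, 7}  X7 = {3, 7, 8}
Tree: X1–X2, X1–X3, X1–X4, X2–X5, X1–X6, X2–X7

A tree decomposition must satisfy three properties: every vertex lies in some bag; for every edge, both endpoints lie together in some bag; and for every vertex, the bags containing it form a connected subtree. Here vertex 5 appears in no bag, so the decomposition is invalid.

No — vertex 5 appears in no bag.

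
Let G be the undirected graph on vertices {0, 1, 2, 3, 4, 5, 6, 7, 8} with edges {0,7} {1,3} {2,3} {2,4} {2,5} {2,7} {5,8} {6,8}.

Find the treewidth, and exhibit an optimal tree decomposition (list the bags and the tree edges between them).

Every bag has size at most 2, so the width is 2 − 1 = 1 and tw(G) ≤ 1. Any graph with an edge has treewidth ≥ 1, and G has the edge 7–2. Combining the bounds, tw(G) = 1.

Treewidth 1.
One optimal decomposition is:
Bags: B1 = {2, 7}  B2 = {2, 3}  B3 = {0, 7}  B4 = {2, 5}  B5 = {2, 4}  B6 = {1, 3}  B7 = {5, 8}  B8 = {6, 8}
Tree: B1–B2, B1–B3, B1–B4, B1–B5, B2–B6, B4–B7, B7–B8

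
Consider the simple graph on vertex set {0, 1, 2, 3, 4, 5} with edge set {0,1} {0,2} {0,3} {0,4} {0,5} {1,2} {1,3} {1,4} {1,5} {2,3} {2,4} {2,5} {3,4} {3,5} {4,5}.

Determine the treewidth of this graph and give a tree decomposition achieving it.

A single bag containing all 6 vertices is trivially a valid decomposition of width 5. For the lower bound, the 6 vertices {0, 1, 2, 3, 4, 5} are pairwise adjacent, and any tree decomposition puts a clique entirely inside one bag — forcing width ≥ 5. The upper and lower bounds meet at 5, so that is the treewidth.

Treewidth 5.
Bags: B1 = {0, 1, 2, 3, 4, 5}
Tree: (single bag)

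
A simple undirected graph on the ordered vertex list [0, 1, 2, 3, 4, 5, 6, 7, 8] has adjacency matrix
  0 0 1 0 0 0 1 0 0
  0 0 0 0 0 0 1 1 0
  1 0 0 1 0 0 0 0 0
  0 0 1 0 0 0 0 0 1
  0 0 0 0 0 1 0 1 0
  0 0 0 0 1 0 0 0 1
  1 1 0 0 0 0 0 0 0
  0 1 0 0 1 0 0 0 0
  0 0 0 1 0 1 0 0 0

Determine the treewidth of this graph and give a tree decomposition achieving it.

Treewidth 2.
Bags: B1 = {2, 3, 8}  B2 = {2, 5, 8}  B3 = {2, 4, 5}  B4 = {2, 4, 7}  B5 = {1, 2, 7}  B6 = {1, 2, 6}  B7 = {0, 2, 6}
Tree: B1–B2, B2–B3, B3–B4, B4–B5, B5–B6, B6–B7

The largest bag has 3 vertices, giving width 2; this decomposition certifies tw(G) ≤ 2. For the lower bound, G contains the cycle 2–3–8–5–4–7–1–6–0–2, so G is not a forest; only forests have treewidth ≤ 1, hence tw(G) ≥ 2. The upper and lower bounds meet at 2, so that is the treewidth.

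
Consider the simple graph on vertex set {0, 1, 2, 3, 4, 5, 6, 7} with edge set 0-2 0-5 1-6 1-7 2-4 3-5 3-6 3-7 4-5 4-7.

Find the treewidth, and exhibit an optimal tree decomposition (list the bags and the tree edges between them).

Treewidth 2.
One optimal decomposition is:
Bags: B1 = {0, 2, 5}  B2 = {2, 4, 5}  B3 = {3, 4, 5}  B4 = {3, 4, 7}  B5 = {3, 6, 7}  B6 = {1, 6, 7}
Tree: B1–B2, B2–B3, B3–B4, B4–B5, B5–B6

Every bag has size at most 3, so the width is 3 − 1 = 2 and tw(G) ≤ 2. Since 0–2–4–5–0 is a cycle in G, G is not acyclic. Forests are exactly the graphs of treewidth ≤ 1, so tw(G) ≥ 2. The upper and lower bounds meet at 2, so that is the treewidth.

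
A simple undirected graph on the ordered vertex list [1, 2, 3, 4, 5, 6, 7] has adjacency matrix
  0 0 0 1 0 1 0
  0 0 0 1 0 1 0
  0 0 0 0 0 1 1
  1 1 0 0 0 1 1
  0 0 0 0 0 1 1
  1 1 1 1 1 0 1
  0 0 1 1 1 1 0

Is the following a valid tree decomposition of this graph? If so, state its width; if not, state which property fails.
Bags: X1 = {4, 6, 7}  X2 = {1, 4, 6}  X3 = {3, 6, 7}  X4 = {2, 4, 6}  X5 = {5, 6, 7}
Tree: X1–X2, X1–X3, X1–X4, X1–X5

Yes; width 2.

Vertex coverage: the bags together contain {1, 2, 3, 4, 5, 6, 7}, the full vertex set. Edge coverage: each edge of G has both endpoints in at least one bag. Running intersection: for every vertex, the bags containing it form a connected subtree. All three properties hold, so this is a valid tree decomposition of width max|bag| − 1 = 2, and hence tw(G) ≤ 2.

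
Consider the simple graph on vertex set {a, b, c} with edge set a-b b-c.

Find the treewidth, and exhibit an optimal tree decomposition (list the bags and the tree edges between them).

Treewidth 1.
Bags: B1 = {b, c}  B2 = {a, b}
Tree: B1–B2

Each bag holds 2 vertices, so the decomposition has width 1, which upper-bounds the treewidth. Any graph with an edge has treewidth ≥ 1, and G has the edge b–c. The upper and lower bounds meet at 1, so that is the treewidth.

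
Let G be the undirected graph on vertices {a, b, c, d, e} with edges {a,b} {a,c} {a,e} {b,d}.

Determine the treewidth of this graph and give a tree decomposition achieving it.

The largest bag has 2 vertices, giving width 1; this decomposition certifies tw(G) ≤ 1. Since G has at least one edge (e.g. a–e), it is not an edgeless graph, so tw(G) ≥ 1. Combining the bounds, tw(G) = 1.

Treewidth 1.
Bags: B1 = {a, e}  B2 = {a, c}  B3 = {a, b}  B4 = {b, d}
Tree: B1–B2, B1–B3, B3–B4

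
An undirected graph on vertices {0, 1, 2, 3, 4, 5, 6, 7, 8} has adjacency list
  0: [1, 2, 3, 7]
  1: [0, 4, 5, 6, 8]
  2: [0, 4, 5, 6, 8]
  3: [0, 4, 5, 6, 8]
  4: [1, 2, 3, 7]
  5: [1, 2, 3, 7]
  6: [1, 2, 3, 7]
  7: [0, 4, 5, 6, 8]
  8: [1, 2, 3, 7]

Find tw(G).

A width-4 tree decomposition is:
Bags: B1 = {1, 2, 3, 5, 7}  B2 = {1, 2, 3, 7, 8}  B3 = {0, 1, 2, 3, 7}  B4 = {1, 2, 3, 4, 7}  B5 = {1, 2, 3, 6, 7}
Tree: B1–B2, B2–B3, B3–B4, B4–B5
Each bag holds 5 vertices, so the decomposition has width 4, which upper-bounds the treewidth. For the lower bound: the 5 vertex sets {1,5}, {3,8}, {0,7}, {2}, {4} are disjoint, each induces a connected subgraph, and every pair is joined by at least one edge of G. Contracting each set to a single vertex therefore yields K_{5} as a minor, and since treewidth is minor-monotone, tw(G) ≥ tw(K_{5}) = 4. Combining the bounds, tw(G) = 4.

4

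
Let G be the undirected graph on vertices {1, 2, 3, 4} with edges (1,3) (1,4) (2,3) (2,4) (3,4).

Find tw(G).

A width-2 tree decomposition is:
Bags: B1 = {1, 3, 4}  B2 = {2, 3, 4}
Tree: B1–B2
Each bag holds 3 vertices, so the decomposition has width 2, which upper-bounds the treewidth. For the lower bound, the 3 vertices {1, 3, 4} are pairwise adjacent, and any tree decomposition puts a clique entirely inside one bag — forcing width ≥ 2. The upper and lower bounds meet at 2, so that is the treewidth.

2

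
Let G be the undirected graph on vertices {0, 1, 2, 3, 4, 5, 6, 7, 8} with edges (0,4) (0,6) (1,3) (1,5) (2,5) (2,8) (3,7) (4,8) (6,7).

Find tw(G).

2

A width-2 tree decomposition is:
Bags: B1 = {0, 6, 7}  B2 = {0, 4, 7}  B3 = {4, 7, 8}  B4 = {2, 7, 8}  B5 = {2, 5, 7}  B6 = {1, 5, 7}  B7 = {1, 3, 7}
Tree: B1–B2, B2–B3, B3–B4, B4–B5, B5–B6, B6–B7
The largest bag has 3 vertices, giving width 2; this decomposition certifies tw(G) ≤ 2. Since 7–6–0–4–8–2–5–1–3–7 is a cycle in G, G is not acyclic. Forests are exactly the graphs of treewidth ≤ 1, so tw(G) ≥ 2. Hence tw(G) = 2 exactly.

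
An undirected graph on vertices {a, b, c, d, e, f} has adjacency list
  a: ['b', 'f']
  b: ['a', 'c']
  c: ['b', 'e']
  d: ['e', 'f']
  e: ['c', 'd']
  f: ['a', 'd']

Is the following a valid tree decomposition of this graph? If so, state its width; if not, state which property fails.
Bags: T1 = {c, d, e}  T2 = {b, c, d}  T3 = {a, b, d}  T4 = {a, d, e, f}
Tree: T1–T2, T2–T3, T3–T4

A tree decomposition must satisfy three properties: every vertex lies in some bag; for every edge, both endpoints lie together in some bag; and for every vertex, the bags containing it form a connected subtree. Here bags containing vertex e are not connected in the tree, so the decomposition is invalid.

No — bags containing vertex e are not connected in the tree.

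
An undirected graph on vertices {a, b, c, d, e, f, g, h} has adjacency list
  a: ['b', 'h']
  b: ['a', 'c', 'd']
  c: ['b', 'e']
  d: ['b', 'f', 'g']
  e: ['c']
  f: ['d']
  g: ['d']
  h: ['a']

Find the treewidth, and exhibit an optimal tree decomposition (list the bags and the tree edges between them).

The largest bag has 2 vertices, giving width 1; this decomposition certifies tw(G) ≤ 1. Any graph with an edge has treewidth ≥ 1, and G has the edge b–d. Therefore the treewidth is 1.

Treewidth 1.
One such decomposition:
Bags: B1 = {b, d}  B2 = {b, c}  B3 = {a, b}  B4 = {d, f}  B5 = {d, g}  B6 = {c, e}  B7 = {a, h}
Tree: B1–B2, B2–B3, B1–B4, B4–B5, B2–B6, B3–B7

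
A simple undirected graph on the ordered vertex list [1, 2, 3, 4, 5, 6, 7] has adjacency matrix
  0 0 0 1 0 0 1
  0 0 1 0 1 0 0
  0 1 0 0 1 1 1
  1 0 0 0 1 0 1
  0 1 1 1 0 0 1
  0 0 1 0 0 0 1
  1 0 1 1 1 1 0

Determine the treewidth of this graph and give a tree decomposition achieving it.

Treewidth 2.
Bags: B1 = {1, 4, 7}  B2 = {4, 5, 7}  B3 = {3, 5, 7}  B4 = {3, 6, 7}  B5 = {2, 3, 5}
Tree: B1–B2, B2–B3, B3–B4, B3–B5

Each bag holds 3 vertices, so the decomposition has width 2, which upper-bounds the treewidth. For the lower bound, the 3 vertices {2, 3, 5} are pairwise adjacent, and any tree decomposition puts a clique entirely inside one bag — forcing width ≥ 2. Combining the bounds, tw(G) = 2.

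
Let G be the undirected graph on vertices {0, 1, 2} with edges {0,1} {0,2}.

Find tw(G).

1

A width-1 tree decomposition is:
Bags: B1 = {0, 2}  B2 = {0, 1}
Tree: B1–B2
Each bag holds 2 vertices, so the decomposition has width 1, which upper-bounds the treewidth. Any graph with an edge has treewidth ≥ 1, and G has the edge 0–2. Combining the bounds, tw(G) = 1.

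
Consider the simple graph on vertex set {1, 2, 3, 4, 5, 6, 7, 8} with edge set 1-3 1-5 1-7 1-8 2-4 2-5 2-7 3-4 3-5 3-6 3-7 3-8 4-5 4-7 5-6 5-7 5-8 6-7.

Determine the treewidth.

3

A width-3 tree decomposition is:
Bags: B1 = {1, 3, 5, 7}  B2 = {3, 4, 5, 7}  B3 = {2, 4, 5, 7}  B4 = {1, 3, 5, 8}  B5 = {3, 5, 6, 7}
Tree: B1–B2, B2–B3, B1–B4, B2–B5
The largest bag has 4 vertices, giving width 3; this decomposition certifies tw(G) ≤ 3. On the other hand G contains the 4-clique {2, 4, 5, 7}. A clique must lie in a single bag of any decomposition, so no decomposition can have width below 3. Combining the bounds, tw(G) = 3.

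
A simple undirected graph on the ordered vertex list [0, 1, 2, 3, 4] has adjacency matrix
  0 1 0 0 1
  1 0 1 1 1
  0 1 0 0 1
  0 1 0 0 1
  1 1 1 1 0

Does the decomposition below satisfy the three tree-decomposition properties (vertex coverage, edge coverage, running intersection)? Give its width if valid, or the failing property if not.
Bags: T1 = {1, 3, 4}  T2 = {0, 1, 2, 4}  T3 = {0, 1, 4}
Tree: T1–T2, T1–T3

No — bags containing vertex 0 are not connected in the tree.

A tree decomposition must satisfy three properties: every vertex lies in some bag; for every edge, both endpoints lie together in some bag; and for every vertex, the bags containing it form a connected subtree. Here bags containing vertex 0 are not connected in the tree, so the decomposition is invalid.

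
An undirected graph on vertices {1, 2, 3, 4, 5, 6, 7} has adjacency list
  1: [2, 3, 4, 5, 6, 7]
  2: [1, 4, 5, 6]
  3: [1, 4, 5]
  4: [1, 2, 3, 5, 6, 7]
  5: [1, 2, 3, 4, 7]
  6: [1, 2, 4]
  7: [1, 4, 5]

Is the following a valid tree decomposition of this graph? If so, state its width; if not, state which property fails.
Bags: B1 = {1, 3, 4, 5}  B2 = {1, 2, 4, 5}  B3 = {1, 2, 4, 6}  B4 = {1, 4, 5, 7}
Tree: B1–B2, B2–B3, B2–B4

Every vertex of G appears in some bag (union = {1, 2, 3, 4, 5, 6, 7}); every edge is covered by a bag; and for each vertex v the set of bags containing v is connected in the bag tree. The decomposition is therefore valid. The largest bag has 4 vertices, so the width is 3.

Yes; width 3.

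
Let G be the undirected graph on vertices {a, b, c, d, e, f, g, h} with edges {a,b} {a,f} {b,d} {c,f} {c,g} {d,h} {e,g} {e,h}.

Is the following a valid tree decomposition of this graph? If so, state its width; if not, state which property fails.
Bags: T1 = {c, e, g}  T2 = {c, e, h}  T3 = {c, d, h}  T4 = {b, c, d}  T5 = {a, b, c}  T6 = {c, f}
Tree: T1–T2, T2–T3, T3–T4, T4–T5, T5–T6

No — edge (a,f) lies in no bag.

A tree decomposition must satisfy three properties: every vertex lies in some bag; for every edge, both endpoints lie together in some bag; and for every vertex, the bags containing it form a connected subtree. Here edge (a,f) lies in no bag, so the decomposition is invalid.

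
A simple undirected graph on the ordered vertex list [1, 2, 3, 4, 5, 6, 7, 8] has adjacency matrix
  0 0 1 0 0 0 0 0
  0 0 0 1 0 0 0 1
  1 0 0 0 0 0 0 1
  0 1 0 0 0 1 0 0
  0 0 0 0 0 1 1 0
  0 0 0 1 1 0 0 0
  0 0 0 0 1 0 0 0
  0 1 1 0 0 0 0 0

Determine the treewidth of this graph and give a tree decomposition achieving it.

Treewidth 1.
One optimal decomposition is:
Bags: B1 = {1, 3}  B2 = {3, 8}  B3 = {2, 8}  B4 = {2, 4}  B5 = {4, 6}  B6 = {5, 6}  B7 = {5, 7}
Tree: B1–B2, B2–B3, B3–B4, B4–B5, B5–B6, B6–B7

Every bag has size at most 2, so the width is 2 − 1 = 1 and tw(G) ≤ 1. Since G has at least one edge (e.g. 1–3), it is not an edgeless graph, so tw(G) ≥ 1. Therefore the treewidth is 1.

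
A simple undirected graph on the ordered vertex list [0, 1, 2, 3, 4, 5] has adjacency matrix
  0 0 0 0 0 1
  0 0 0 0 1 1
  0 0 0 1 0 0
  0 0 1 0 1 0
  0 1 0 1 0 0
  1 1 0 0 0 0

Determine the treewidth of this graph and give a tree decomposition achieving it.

The largest bag has 2 vertices, giving width 1; this decomposition certifies tw(G) ≤ 1. Any graph with an edge has treewidth ≥ 1, and G has the edge 0–5. Therefore the treewidth is 1.

Treewidth 1.
Bags: B1 = {0, 5}  B2 = {1, 5}  B3 = {1, 4}  B4 = {3, 4}  B5 = {2, 3}
Tree: B1–B2, B2–B3, B3–B4, B4–B5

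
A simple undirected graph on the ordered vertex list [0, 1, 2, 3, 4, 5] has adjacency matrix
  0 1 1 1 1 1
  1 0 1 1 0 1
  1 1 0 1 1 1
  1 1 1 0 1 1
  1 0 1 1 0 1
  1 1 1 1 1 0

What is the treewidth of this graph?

A width-4 tree decomposition is:
Bags: B1 = {0, 1, 2, 3, 5}  B2 = {0, 2, 3, 4, 5}
Tree: B1–B2
Every bag has size at most 5, so the width is 5 − 1 = 4 and tw(G) ≤ 4. On the other hand G contains the 5-clique {0, 1, 2, 3, 5}. A clique must lie in a single bag of any decomposition, so no decomposition can have width below 4. Therefore the treewidth is 4.

4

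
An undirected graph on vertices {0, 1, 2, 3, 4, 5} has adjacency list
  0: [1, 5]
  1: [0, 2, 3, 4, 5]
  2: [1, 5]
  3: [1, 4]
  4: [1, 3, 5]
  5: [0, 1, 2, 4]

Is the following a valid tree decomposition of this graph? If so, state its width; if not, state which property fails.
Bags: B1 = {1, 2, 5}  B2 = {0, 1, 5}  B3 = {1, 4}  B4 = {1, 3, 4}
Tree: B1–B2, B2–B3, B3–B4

A tree decomposition must satisfy three properties: every vertex lies in some bag; for every edge, both endpoints lie together in some bag; and for every vertex, the bags containing it form a connected subtree. Here edge (5,4) lies in no bag, so the decomposition is invalid.

No — edge (5,4) lies in no bag.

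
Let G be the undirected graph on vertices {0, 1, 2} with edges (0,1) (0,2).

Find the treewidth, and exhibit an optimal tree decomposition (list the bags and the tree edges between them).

Treewidth 1.
Bags: B1 = {0, 1}  B2 = {0, 2}
Tree: B1–B2

The largest bag has 2 vertices, giving width 1; this decomposition certifies tw(G) ≤ 1. Since G has at least one edge (e.g. 0–1), it is not an edgeless graph, so tw(G) ≥ 1. Hence tw(G) = 1 exactly.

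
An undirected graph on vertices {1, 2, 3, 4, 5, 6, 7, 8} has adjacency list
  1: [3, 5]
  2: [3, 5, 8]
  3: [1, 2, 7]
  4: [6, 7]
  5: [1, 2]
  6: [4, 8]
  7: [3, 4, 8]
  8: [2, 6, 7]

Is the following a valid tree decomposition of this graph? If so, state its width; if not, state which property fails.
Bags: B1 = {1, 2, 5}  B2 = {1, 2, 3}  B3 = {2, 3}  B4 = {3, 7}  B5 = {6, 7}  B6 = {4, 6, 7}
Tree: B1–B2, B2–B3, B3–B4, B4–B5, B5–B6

No — vertex 8 appears in no bag.

A tree decomposition must satisfy three properties: every vertex lies in some bag; for every edge, both endpoints lie together in some bag; and for every vertex, the bags containing it form a connected subtree. Here vertex 8 appears in no bag, so the decomposition is invalid.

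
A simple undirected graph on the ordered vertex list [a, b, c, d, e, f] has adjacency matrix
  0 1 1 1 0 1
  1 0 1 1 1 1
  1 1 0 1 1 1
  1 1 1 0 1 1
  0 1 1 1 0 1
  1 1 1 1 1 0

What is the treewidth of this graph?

A width-4 tree decomposition is:
Bags: B1 = {a, b, c, d, f}  B2 = {b, c, d, e, f}
Tree: B1–B2
Every bag has size at most 5, so the width is 5 − 1 = 4 and tw(G) ≤ 4. On the other hand G contains the 5-clique {b, c, d, e, f}. A clique must lie in a single bag of any decomposition, so no decomposition can have width below 4. Hence tw(G) = 4 exactly.

4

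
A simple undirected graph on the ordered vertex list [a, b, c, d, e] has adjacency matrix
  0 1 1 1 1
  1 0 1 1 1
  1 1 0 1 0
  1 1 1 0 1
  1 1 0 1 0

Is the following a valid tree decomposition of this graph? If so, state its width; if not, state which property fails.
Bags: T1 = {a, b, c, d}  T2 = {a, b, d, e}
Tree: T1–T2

Yes; width 3.

Every vertex of G appears in some bag (union = {a, b, c, d, e}); every edge is covered by a bag; and for each vertex v the set of bags containing v is connected in the bag tree. The decomposition is therefore valid. The largest bag has 4 vertices, so the width is 3.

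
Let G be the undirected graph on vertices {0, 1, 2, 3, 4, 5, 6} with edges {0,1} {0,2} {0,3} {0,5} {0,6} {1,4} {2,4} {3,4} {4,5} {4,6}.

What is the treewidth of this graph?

2

A width-2 tree decomposition is:
Bags: B1 = {0, 1, 4}  B2 = {0, 4, 6}  B3 = {0, 3, 4}  B4 = {0, 2, 4}  B5 = {0, 4, 5}
Tree: B1–B2, B2–B3, B3–B4, B4–B5
Each bag holds 3 vertices, so the decomposition has width 2, which upper-bounds the treewidth. The edges 0–1–4–6–0 form a cycle, so G is not a tree and its treewidth is at least 2. Therefore the treewidth is 2.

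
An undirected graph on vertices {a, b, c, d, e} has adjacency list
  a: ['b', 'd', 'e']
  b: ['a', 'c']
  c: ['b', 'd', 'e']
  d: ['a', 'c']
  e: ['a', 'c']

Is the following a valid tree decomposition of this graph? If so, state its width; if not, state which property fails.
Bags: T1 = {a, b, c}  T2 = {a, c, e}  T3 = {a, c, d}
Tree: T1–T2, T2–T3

Yes; width 2.

Checking the three conditions: (i) the bags cover all of {a, b, c, d, e}; (ii) for each edge, some bag contains both endpoints; (iii) the bags containing any fixed vertex form a subtree. All hold, so the decomposition is valid with width 3 − 1 = 2.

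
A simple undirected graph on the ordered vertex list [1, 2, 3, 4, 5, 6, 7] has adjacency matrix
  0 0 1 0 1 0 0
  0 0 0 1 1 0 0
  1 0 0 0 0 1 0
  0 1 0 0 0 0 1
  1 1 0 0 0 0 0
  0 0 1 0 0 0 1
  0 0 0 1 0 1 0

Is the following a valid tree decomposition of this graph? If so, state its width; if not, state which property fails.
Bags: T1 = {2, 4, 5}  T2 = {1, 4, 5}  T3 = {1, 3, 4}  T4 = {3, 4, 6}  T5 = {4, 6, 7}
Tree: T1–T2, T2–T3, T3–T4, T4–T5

Checking the three conditions: (i) the bags cover all of {1, 2, 3, 4, 5, 6, 7}; (ii) for each edge, some bag contains both endpoints; (iii) the bags containing any fixed vertex form a subtree. All hold, so the decomposition is valid with width 3 − 1 = 2.

Yes; width 2.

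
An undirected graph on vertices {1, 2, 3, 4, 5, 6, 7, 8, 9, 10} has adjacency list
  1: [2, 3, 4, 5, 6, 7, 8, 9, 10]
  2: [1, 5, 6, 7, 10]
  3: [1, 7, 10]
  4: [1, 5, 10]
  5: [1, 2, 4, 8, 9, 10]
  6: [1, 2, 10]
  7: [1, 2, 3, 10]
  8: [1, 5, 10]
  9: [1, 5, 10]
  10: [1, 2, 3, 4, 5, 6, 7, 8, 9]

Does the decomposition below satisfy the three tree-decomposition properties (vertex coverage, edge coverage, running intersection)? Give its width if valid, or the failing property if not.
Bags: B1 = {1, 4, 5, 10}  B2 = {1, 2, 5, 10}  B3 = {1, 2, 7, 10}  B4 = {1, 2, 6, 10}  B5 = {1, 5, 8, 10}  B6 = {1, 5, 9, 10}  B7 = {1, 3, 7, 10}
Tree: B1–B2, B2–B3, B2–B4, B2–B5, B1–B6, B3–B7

Vertex coverage: the bags together contain {1, 2, 3, 4, 5, 6, 7, 8, 9, 10}, the full vertex set. Edge coverage: each edge of G has both endpoints in at least one bag. Running intersection: for every vertex, the bags containing it form a connected subtree. All three properties hold, so this is a valid tree decomposition of width max|bag| − 1 = 3, and hence tw(G) ≤ 3.

Yes; width 3.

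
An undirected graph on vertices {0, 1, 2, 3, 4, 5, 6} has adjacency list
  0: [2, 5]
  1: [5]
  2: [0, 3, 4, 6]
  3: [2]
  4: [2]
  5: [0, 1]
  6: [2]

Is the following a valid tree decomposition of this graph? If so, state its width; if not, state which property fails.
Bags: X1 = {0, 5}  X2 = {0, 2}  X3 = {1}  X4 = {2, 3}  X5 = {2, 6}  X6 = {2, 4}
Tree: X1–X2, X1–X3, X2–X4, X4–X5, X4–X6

No — edge (5,1) lies in no bag.

A tree decomposition must satisfy three properties: every vertex lies in some bag; for every edge, both endpoints lie together in some bag; and for every vertex, the bags containing it form a connected subtree. Here edge (5,1) lies in no bag, so the decomposition is invalid.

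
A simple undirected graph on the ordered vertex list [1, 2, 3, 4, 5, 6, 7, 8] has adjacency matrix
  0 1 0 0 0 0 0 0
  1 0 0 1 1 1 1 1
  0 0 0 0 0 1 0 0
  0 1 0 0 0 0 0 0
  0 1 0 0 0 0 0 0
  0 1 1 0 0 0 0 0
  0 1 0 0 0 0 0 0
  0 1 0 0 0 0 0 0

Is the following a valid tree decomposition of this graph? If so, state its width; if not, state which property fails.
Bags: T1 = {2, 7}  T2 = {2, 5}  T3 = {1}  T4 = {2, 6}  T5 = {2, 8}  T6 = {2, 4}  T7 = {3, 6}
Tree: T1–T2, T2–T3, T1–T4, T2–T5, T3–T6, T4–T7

A tree decomposition must satisfy three properties: every vertex lies in some bag; for every edge, both endpoints lie together in some bag; and for every vertex, the bags containing it form a connected subtree. Here edge (2,1) lies in no bag, so the decomposition is invalid.

No — edge (2,1) lies in no bag.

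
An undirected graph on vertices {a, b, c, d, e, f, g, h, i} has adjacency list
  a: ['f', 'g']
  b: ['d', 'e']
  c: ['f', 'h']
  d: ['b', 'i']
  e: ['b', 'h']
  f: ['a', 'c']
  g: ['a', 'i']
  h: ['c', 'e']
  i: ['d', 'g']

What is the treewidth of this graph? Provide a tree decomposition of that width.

Treewidth 2.
Bags: B1 = {d, g, i}  B2 = {b, d, g}  B3 = {b, e, g}  B4 = {e, g, h}  B5 = {c, g, h}  B6 = {c, f, g}  B7 = {a, f, g}
Tree: B1–B2, B2–B3, B3–B4, B4–B5, B5–B6, B6–B7

Each bag holds 3 vertices, so the decomposition has width 2, which upper-bounds the treewidth. Since g–i–d–b–e–h–c–f–a–g is a cycle in G, G is not acyclic. Forests are exactly the graphs of treewidth ≤ 1, so tw(G) ≥ 2. The upper and lower bounds meet at 2, so that is the treewidth.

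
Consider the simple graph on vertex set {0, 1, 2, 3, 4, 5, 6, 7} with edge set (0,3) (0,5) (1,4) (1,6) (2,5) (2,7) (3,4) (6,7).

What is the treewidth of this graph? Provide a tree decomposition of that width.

Every bag has size at most 3, so the width is 3 − 1 = 2 and tw(G) ≤ 2. The edges 7–6–1–4–3–0–5–2–7 form a cycle, so G is not a tree and its treewidth is at least 2. The upper and lower bounds meet at 2, so that is the treewidth.

Treewidth 2.
One optimal decomposition is:
Bags: B1 = {1, 6, 7}  B2 = {1, 4, 7}  B3 = {3, 4, 7}  B4 = {0, 3, 7}  B5 = {0, 5, 7}  B6 = {2, 5, 7}
Tree: B1–B2, B2–B3, B3–B4, B4–B5, B5–B6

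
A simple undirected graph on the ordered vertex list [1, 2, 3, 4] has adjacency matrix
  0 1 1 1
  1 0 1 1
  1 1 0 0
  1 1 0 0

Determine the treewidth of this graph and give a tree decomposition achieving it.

Treewidth 2.
One optimal decomposition is:
Bags: B1 = {1, 2, 3}  B2 = {1, 2, 4}
Tree: B1–B2

Every bag has size at most 3, so the width is 3 − 1 = 2 and tw(G) ≤ 2. For the lower bound, the 3 vertices {1, 2, 3} are pairwise adjacent, and any tree decomposition puts a clique entirely inside one bag — forcing width ≥ 2. The upper and lower bounds meet at 2, so that is the treewidth.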